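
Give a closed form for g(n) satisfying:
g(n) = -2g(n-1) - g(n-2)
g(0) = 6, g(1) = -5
Characteristic equation: x² + 2x + 1 = 0, which is (x - (-1))².
Repeated root r = -1.
General solution: g(n) = (A + Bn)·(-1)^n.
From g(0) = 6: A = 6.
From g(1) = -5: (A + B)·(-1) = -5 ⇒ B = -1.
So g(n) = \left(6 - n\right) \cdot (-1)^n.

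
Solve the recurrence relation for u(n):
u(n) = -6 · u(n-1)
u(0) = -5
Pure geometric recurrence with ratio -6.
By induction u(n) = u(0) · (-6)^n = - 5 \left(-6\right)^{n}.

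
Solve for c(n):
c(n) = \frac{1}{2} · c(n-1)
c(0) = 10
Pure geometric recurrence with ratio \frac{1}{2}.
By induction c(n) = c(0) · (\frac{1}{2})^n = 10 \cdot 2^{- n}.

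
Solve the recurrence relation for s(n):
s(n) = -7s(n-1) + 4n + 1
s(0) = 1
First-order linear with linear forcing.
Homogeneous solution: s_h(n) = A·(-7)^n.
Try particular s_p(n) = pn + q. Substituting:
  pn + q = -7(p(n-1) + q) + 4n + 1.
Matching the n-coefficient: p = -7p + 4 ⇒ p = \frac{1}{2}.
Matching constants: q = 7p - 7q + 1 ⇒ q = \frac{9}{16}.
General: s(n) = A·(-7)^n + \frac{n}{2} + \frac{9}{16}.
Apply s(0) = 1: A + \frac{9}{16} = 1 ⇒ A = \frac{7}{16}.
So s(n) = \frac{7 \left(-7\right)^{n}}{16} + \frac{n}{2} + \frac{9}{16}.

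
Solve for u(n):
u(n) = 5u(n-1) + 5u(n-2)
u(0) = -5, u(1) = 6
Characteristic equation: x² - 5x - 5 = 0.
Discriminant Δ = (5)² + 4·(5) = 45.
Roots r₁,₂ = (5 ± √45)/2, so r₁ = \frac{5}{2} + \frac{3 \sqrt{5}}{2}, r₂ = \frac{5}{2} - \frac{3 \sqrt{5}}{2}.
General solution: u(n) = A·r₁^n + B·r₂^n.
From the initial conditions, A + B = -5 and r₁A + r₂B = 6.
Since r₁ - r₂ = √45: A = (6 - (-5)r₂)/√45 = - \frac{5}{2} + \frac{37 \sqrt{5}}{30}, and B = -5 - A = - \frac{37 \sqrt{5}}{30} - \frac{5}{2}.
So u(n) = \left(- \frac{5}{2} + \frac{37 \sqrt{5}}{30}\right)\left(\frac{5}{2} + \frac{3 \sqrt{5}}{2}\right)^n + \left(- \frac{37 \sqrt{5}}{30} - \frac{5}{2}\right)\left(\frac{5}{2} - \frac{3 \sqrt{5}}{2}\right)^n.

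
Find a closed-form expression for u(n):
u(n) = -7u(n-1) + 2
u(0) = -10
First-order linear non-homogeneous.
Homogeneous solution: u_h(n) = A·(-7)^n.
Try constant particular solution u_p = K: K = -7K + 2 ⇒ K = \frac{1}{4}.
General: u(n) = A·(-7)^n + \frac{1}{4}.
Apply u(0) = -10: A + \frac{1}{4} = -10 ⇒ A = - \frac{41}{4}.
So u(n) = \frac{1}{4} - \frac{41 \left(-7\right)^{n}}{4}.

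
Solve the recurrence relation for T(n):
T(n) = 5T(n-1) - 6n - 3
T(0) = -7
First-order linear with linear forcing.
Homogeneous solution: T_h(n) = A·(5)^n.
Try particular T_p(n) = pn + q. Substituting:
  pn + q = 5(p(n-1) + q) - 6n - 3.
Matching the n-coefficient: p = 5p - 6 ⇒ p = \frac{3}{2}.
Matching constants: q = -5p + 5q - 3 ⇒ q = \frac{21}{8}.
General: T(n) = A·(5)^n + \frac{3 n}{2} + \frac{21}{8}.
Apply T(0) = -7: A + \frac{21}{8} = -7 ⇒ A = - \frac{77}{8}.
So T(n) = - \frac{77 \cdot 5^{n}}{8} + \frac{3 n}{2} + \frac{21}{8}.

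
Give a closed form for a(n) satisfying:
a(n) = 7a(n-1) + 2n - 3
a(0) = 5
First-order linear with linear forcing.
Homogeneous solution: a_h(n) = A·(7)^n.
Try particular a_p(n) = pn + q. Substituting:
  pn + q = 7(p(n-1) + q) + 2n - 3.
Matching the n-coefficient: p = 7p + 2 ⇒ p = - \frac{1}{3}.
Matching constants: q = -7p + 7q - 3 ⇒ q = \frac{1}{9}.
General: a(n) = A·(7)^n - \frac{n}{3} + \frac{1}{9}.
Apply a(0) = 5: A + \frac{1}{9} = 5 ⇒ A = \frac{44}{9}.
So a(n) = \frac{44 \cdot 7^{n}}{9} - \frac{n}{3} + \frac{1}{9}.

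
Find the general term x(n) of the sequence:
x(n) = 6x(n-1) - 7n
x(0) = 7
First-order linear with linear forcing.
Homogeneous solution: x_h(n) = A·(6)^n.
Try particular x_p(n) = pn + q. Substituting:
  pn + q = 6(p(n-1) + q) - 7n.
Matching the n-coefficient: p = 6p - 7 ⇒ p = \frac{7}{5}.
Matching constants: q = -6p + 6q ⇒ q = \frac{42}{25}.
General: x(n) = A·(6)^n + \frac{7 n}{5} + \frac{42}{25}.
Apply x(0) = 7: A + \frac{42}{25} = 7 ⇒ A = \frac{133}{25}.
So x(n) = \frac{133 \cdot 6^{n}}{25} + \frac{7 n}{5} + \frac{42}{25}.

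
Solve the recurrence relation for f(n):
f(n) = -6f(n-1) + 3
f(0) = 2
First-order linear non-homogeneous.
Homogeneous solution: f_h(n) = A·(-6)^n.
Try constant particular solution f_p = K: K = -6K + 3 ⇒ K = \frac{3}{7}.
General: f(n) = A·(-6)^n + \frac{3}{7}.
Apply f(0) = 2: A + \frac{3}{7} = 2 ⇒ A = \frac{11}{7}.
So f(n) = \frac{11 \left(-6\right)^{n}}{7} + \frac{3}{7}.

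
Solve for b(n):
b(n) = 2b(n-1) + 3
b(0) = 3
First-order linear non-homogeneous.
Homogeneous solution: b_h(n) = A·(2)^n.
Try constant particular solution b_p = K: K = 2K + 3 ⇒ K = -3.
General: b(n) = A·(2)^n - 3.
Apply b(0) = 3: A - 3 = 3 ⇒ A = 6.
So b(n) = 6 \cdot 2^{n} - 3.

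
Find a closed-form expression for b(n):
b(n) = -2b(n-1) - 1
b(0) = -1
First-order linear non-homogeneous.
Homogeneous solution: b_h(n) = A·(-2)^n.
Try constant particular solution b_p = K: K = -2K - 1 ⇒ K = - \frac{1}{3}.
General: b(n) = A·(-2)^n - \frac{1}{3}.
Apply b(0) = -1: A - \frac{1}{3} = -1 ⇒ A = - \frac{2}{3}.
So b(n) = - \frac{2 \left(-2\right)^{n}}{3} - \frac{1}{3}.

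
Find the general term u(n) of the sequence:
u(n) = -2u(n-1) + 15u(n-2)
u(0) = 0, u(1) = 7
Characteristic equation: x² + 2x - 15 = 0, which factors as (x - (3))(x - (-5)) = 0.
Roots r₁ = 3, r₂ = -5 (distinct).
General solution: u(n) = A·(3)^n + B·(-5)^n.
From u(0) = 0: A + B = 0.
From u(1) = 7: 3A - 5B = 7.
Solving: A = \frac{7}{8}, B = - \frac{7}{8}.
So u(n) = - \frac{7 \left(-5\right)^{n}}{8} + \frac{7 \cdot 3^{n}}{8}.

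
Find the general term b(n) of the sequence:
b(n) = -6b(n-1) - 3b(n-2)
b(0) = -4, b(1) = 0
Characteristic equation: x² + 6x + 3 = 0.
Discriminant Δ = (-6)² + 4·(-3) = 24.
Roots r₁,₂ = (-6 ± √24)/2, so r₁ = -3 + \sqrt{6}, r₂ = -3 - \sqrt{6}.
General solution: b(n) = A·r₁^n + B·r₂^n.
From the initial conditions, A + B = -4 and r₁A + r₂B = 0.
Since r₁ - r₂ = √24: A = (0 - (-4)r₂)/√24 = - \sqrt{6} - 2, and B = -4 - A = -2 + \sqrt{6}.
So b(n) = \left(- \sqrt{6} - 2\right)\left(-3 + \sqrt{6}\right)^n + \left(-2 + \sqrt{6}\right)\left(-3 - \sqrt{6}\right)^n.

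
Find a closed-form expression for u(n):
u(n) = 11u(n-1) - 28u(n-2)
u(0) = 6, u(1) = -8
Characteristic equation: x² - 11x + 28 = 0, which factors as (x - (4))(x - (7)) = 0.
Roots r₁ = 4, r₂ = 7 (distinct).
General solution: u(n) = A·(4)^n + B·(7)^n.
From u(0) = 6: A + B = 6.
From u(1) = -8: 4A + 7B = -8.
Solving: A = \frac{50}{3}, B = - \frac{32}{3}.
So u(n) = \frac{50 \cdot 4^{n}}{3} - \frac{32 \cdot 7^{n}}{3}.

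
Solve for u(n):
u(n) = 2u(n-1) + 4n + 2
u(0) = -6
First-order linear with linear forcing.
Homogeneous solution: u_h(n) = A·(2)^n.
Try particular u_p(n) = pn + q. Substituting:
  pn + q = 2(p(n-1) + q) + 4n + 2.
Matching the n-coefficient: p = 2p + 4 ⇒ p = -4.
Matching constants: q = -2p + 2q + 2 ⇒ q = -10.
General: u(n) = A·(2)^n - 4 n - 10.
Apply u(0) = -6: A - 10 = -6 ⇒ A = 4.
So u(n) = 4 \cdot 2^{n} - 4 n - 10.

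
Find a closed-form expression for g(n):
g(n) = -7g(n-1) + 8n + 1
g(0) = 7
First-order linear with linear forcing.
Homogeneous solution: g_h(n) = A·(-7)^n.
Try particular g_p(n) = pn + q. Substituting:
  pn + q = -7(p(n-1) + q) + 8n + 1.
Matching the n-coefficient: p = -7p + 8 ⇒ p = 1.
Matching constants: q = 7p - 7q + 1 ⇒ q = 1.
General: g(n) = A·(-7)^n + n + 1.
Apply g(0) = 7: A + 1 = 7 ⇒ A = 6.
So g(n) = 6 \left(-7\right)^{n} + n + 1.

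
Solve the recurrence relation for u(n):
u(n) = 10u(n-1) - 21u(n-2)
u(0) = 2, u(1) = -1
Characteristic equation: x² - 10x + 21 = 0, which factors as (x - (3))(x - (7)) = 0.
Roots r₁ = 3, r₂ = 7 (distinct).
General solution: u(n) = A·(3)^n + B·(7)^n.
From u(0) = 2: A + B = 2.
From u(1) = -1: 3A + 7B = -1.
Solving: A = \frac{15}{4}, B = - \frac{7}{4}.
So u(n) = \frac{15 \cdot 3^{n}}{4} - \frac{7 \cdot 7^{n}}{4}.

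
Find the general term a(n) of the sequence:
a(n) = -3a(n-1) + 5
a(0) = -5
First-order linear non-homogeneous.
Homogeneous solution: a_h(n) = A·(-3)^n.
Try constant particular solution a_p = K: K = -3K + 5 ⇒ K = \frac{5}{4}.
General: a(n) = A·(-3)^n + \frac{5}{4}.
Apply a(0) = -5: A + \frac{5}{4} = -5 ⇒ A = - \frac{25}{4}.
So a(n) = \frac{5}{4} - \frac{25 \left(-3\right)^{n}}{4}.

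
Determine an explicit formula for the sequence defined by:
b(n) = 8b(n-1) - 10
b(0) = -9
First-order linear non-homogeneous.
Homogeneous solution: b_h(n) = A·(8)^n.
Try constant particular solution b_p = K: K = 8K - 10 ⇒ K = \frac{10}{7}.
General: b(n) = A·(8)^n + \frac{10}{7}.
Apply b(0) = -9: A + \frac{10}{7} = -9 ⇒ A = - \frac{73}{7}.
So b(n) = \frac{10}{7} - \frac{73 \cdot 8^{n}}{7}.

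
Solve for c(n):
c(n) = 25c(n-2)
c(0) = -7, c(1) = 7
Characteristic equation: x² - 25 = 0, which factors as (x - (-5))(x - (5)) = 0.
Roots r₁ = -5, r₂ = 5 (distinct).
General solution: c(n) = A·(-5)^n + B·(5)^n.
From c(0) = -7: A + B = -7.
From c(1) = 7: -5A + 5B = 7.
Solving: A = - \frac{21}{5}, B = - \frac{14}{5}.
So c(n) = - \frac{21 \left(-5\right)^{n}}{5} - \frac{14 \cdot 5^{n}}{5}.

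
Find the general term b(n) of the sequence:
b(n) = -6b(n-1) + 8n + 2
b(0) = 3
First-order linear with linear forcing.
Homogeneous solution: b_h(n) = A·(-6)^n.
Try particular b_p(n) = pn + q. Substituting:
  pn + q = -6(p(n-1) + q) + 8n + 2.
Matching the n-coefficient: p = -6p + 8 ⇒ p = \frac{8}{7}.
Matching constants: q = 6p - 6q + 2 ⇒ q = \frac{62}{49}.
General: b(n) = A·(-6)^n + \frac{8 n}{7} + \frac{62}{49}.
Apply b(0) = 3: A + \frac{62}{49} = 3 ⇒ A = \frac{85}{49}.
So b(n) = \frac{85 \left(-6\right)^{n}}{49} + \frac{8 n}{7} + \frac{62}{49}.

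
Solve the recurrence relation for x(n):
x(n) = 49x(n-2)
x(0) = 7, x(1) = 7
Characteristic equation: x² - 49 = 0, which factors as (x - (7))(x - (-7)) = 0.
Roots r₁ = 7, r₂ = -7 (distinct).
General solution: x(n) = A·(7)^n + B·(-7)^n.
From x(0) = 7: A + B = 7.
From x(1) = 7: 7A - 7B = 7.
Solving: A = 4, B = 3.
So x(n) = 3 \left(-7\right)^{n} + 4 \cdot 7^{n}.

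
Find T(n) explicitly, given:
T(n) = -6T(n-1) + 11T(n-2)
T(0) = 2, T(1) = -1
Characteristic equation: x² + 6x - 11 = 0.
Discriminant Δ = (-6)² + 4·(11) = 80.
Roots r₁,₂ = (-6 ± √80)/2, so r₁ = -3 + 2 \sqrt{5}, r₂ = - 2 \sqrt{5} - 3.
General solution: T(n) = A·r₁^n + B·r₂^n.
From the initial conditions, A + B = 2 and r₁A + r₂B = -1.
Since r₁ - r₂ = √80: A = (-1 - (2)r₂)/√80 = \frac{\sqrt{5}}{4} + 1, and B = 2 - A = 1 - \frac{\sqrt{5}}{4}.
So T(n) = \left(\frac{\sqrt{5}}{4} + 1\right)\left(-3 + 2 \sqrt{5}\right)^n + \left(1 - \frac{\sqrt{5}}{4}\right)\left(- 2 \sqrt{5} - 3\right)^n.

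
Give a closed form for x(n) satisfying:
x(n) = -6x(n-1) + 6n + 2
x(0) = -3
First-order linear with linear forcing.
Homogeneous solution: x_h(n) = A·(-6)^n.
Try particular x_p(n) = pn + q. Substituting:
  pn + q = -6(p(n-1) + q) + 6n + 2.
Matching the n-coefficient: p = -6p + 6 ⇒ p = \frac{6}{7}.
Matching constants: q = 6p - 6q + 2 ⇒ q = \frac{50}{49}.
General: x(n) = A·(-6)^n + \frac{6 n}{7} + \frac{50}{49}.
Apply x(0) = -3: A + \frac{50}{49} = -3 ⇒ A = - \frac{197}{49}.
So x(n) = - \frac{197 \left(-6\right)^{n}}{49} + \frac{6 n}{7} + \frac{50}{49}.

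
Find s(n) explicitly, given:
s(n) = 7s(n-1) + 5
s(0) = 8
First-order linear non-homogeneous.
Homogeneous solution: s_h(n) = A·(7)^n.
Try constant particular solution s_p = K: K = 7K + 5 ⇒ K = - \frac{5}{6}.
General: s(n) = A·(7)^n - \frac{5}{6}.
Apply s(0) = 8: A - \frac{5}{6} = 8 ⇒ A = \frac{53}{6}.
So s(n) = \frac{53 \cdot 7^{n}}{6} - \frac{5}{6}.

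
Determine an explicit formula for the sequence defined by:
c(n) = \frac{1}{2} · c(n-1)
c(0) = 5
Pure geometric recurrence with ratio \frac{1}{2}.
By induction c(n) = c(0) · (\frac{1}{2})^n = 5 \cdot 2^{- n}.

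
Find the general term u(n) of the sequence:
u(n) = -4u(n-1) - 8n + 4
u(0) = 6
First-order linear with linear forcing.
Homogeneous solution: u_h(n) = A·(-4)^n.
Try particular u_p(n) = pn + q. Substituting:
  pn + q = -4(p(n-1) + q) - 8n + 4.
Matching the n-coefficient: p = -4p - 8 ⇒ p = - \frac{8}{5}.
Matching constants: q = 4p - 4q + 4 ⇒ q = - \frac{12}{25}.
General: u(n) = A·(-4)^n - \frac{8 n}{5} - \frac{12}{25}.
Apply u(0) = 6: A - \frac{12}{25} = 6 ⇒ A = \frac{162}{25}.
So u(n) = \frac{162 \left(-4\right)^{n}}{25} - \frac{8 n}{5} - \frac{12}{25}.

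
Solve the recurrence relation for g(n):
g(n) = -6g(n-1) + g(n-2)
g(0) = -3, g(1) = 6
Characteristic equation: x² + 6x - 1 = 0.
Discriminant Δ = (-6)² + 4·(1) = 40.
Roots r₁,₂ = (-6 ± √40)/2, so r₁ = -3 + \sqrt{10}, r₂ = - \sqrt{10} - 3.
General solution: g(n) = A·r₁^n + B·r₂^n.
From the initial conditions, A + B = -3 and r₁A + r₂B = 6.
Since r₁ - r₂ = √40: A = (6 - (-3)r₂)/√40 = - \frac{3}{2} - \frac{3 \sqrt{10}}{20}, and B = -3 - A = - \frac{3}{2} + \frac{3 \sqrt{10}}{20}.
So g(n) = \left(- \frac{3}{2} - \frac{3 \sqrt{10}}{20}\right)\left(-3 + \sqrt{10}\right)^n + \left(- \frac{3}{2} + \frac{3 \sqrt{10}}{20}\right)\left(- \sqrt{10} - 3\right)^n.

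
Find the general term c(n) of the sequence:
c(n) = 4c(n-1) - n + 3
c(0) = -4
First-order linear with linear forcing.
Homogeneous solution: c_h(n) = A·(4)^n.
Try particular c_p(n) = pn + q. Substituting:
  pn + q = 4(p(n-1) + q) - n + 3.
Matching the n-coefficient: p = 4p - 1 ⇒ p = \frac{1}{3}.
Matching constants: q = -4p + 4q + 3 ⇒ q = - \frac{5}{9}.
General: c(n) = A·(4)^n + \frac{n}{3} - \frac{5}{9}.
Apply c(0) = -4: A - \frac{5}{9} = -4 ⇒ A = - \frac{31}{9}.
So c(n) = - \frac{31 \cdot 4^{n}}{9} + \frac{n}{3} - \frac{5}{9}.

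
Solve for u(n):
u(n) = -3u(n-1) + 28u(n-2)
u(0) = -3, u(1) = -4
Characteristic equation: x² + 3x - 28 = 0, which factors as (x - (4))(x - (-7)) = 0.
Roots r₁ = 4, r₂ = -7 (distinct).
General solution: u(n) = A·(4)^n + B·(-7)^n.
From u(0) = -3: A + B = -3.
From u(1) = -4: 4A - 7B = -4.
Solving: A = - \frac{25}{11}, B = - \frac{8}{11}.
So u(n) = - \frac{8 \left(-7\right)^{n}}{11} - \frac{25 \cdot 4^{n}}{11}.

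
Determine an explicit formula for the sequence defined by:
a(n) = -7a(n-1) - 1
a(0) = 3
First-order linear non-homogeneous.
Homogeneous solution: a_h(n) = A·(-7)^n.
Try constant particular solution a_p = K: K = -7K - 1 ⇒ K = - \frac{1}{8}.
General: a(n) = A·(-7)^n - \frac{1}{8}.
Apply a(0) = 3: A - \frac{1}{8} = 3 ⇒ A = \frac{25}{8}.
So a(n) = \frac{25 \left(-7\right)^{n}}{8} - \frac{1}{8}.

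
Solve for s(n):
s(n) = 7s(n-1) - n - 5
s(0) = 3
First-order linear with linear forcing.
Homogeneous solution: s_h(n) = A·(7)^n.
Try particular s_p(n) = pn + q. Substituting:
  pn + q = 7(p(n-1) + q) - n - 5.
Matching the n-coefficient: p = 7p - 1 ⇒ p = \frac{1}{6}.
Matching constants: q = -7p + 7q - 5 ⇒ q = \frac{37}{36}.
General: s(n) = A·(7)^n + \frac{n}{6} + \frac{37}{36}.
Apply s(0) = 3: A + \frac{37}{36} = 3 ⇒ A = \frac{71}{36}.
So s(n) = \frac{71 \cdot 7^{n}}{36} + \frac{n}{6} + \frac{37}{36}.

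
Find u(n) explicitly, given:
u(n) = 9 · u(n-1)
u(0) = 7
Pure geometric recurrence with ratio 9.
By induction u(n) = u(0) · (9)^n = 7 \cdot 9^{n}.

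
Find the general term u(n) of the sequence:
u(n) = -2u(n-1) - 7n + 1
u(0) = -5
First-order linear with linear forcing.
Homogeneous solution: u_h(n) = A·(-2)^n.
Try particular u_p(n) = pn + q. Substituting:
  pn + q = -2(p(n-1) + q) - 7n + 1.
Matching the n-coefficient: p = -2p - 7 ⇒ p = - \frac{7}{3}.
Matching constants: q = 2p - 2q + 1 ⇒ q = - \frac{11}{9}.
General: u(n) = A·(-2)^n - \frac{7 n}{3} - \frac{11}{9}.
Apply u(0) = -5: A - \frac{11}{9} = -5 ⇒ A = - \frac{34}{9}.
So u(n) = - \frac{34 \left(-2\right)^{n}}{9} - \frac{7 n}{3} - \frac{11}{9}.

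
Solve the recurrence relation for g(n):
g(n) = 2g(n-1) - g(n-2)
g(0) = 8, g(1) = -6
Characteristic equation: x² - 2x + 1 = 0, which is (x - (1))².
Repeated root r = 1.
General solution: g(n) = (A + Bn)·(1)^n.
From g(0) = 8: A = 8.
From g(1) = -6: (A + B)·(1) = -6 ⇒ B = -14.
So g(n) = \left(8 - 14 n\right) \cdot (1)^n.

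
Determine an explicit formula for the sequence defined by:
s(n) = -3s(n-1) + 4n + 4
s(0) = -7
First-order linear with linear forcing.
Homogeneous solution: s_h(n) = A·(-3)^n.
Try particular s_p(n) = pn + q. Substituting:
  pn + q = -3(p(n-1) + q) + 4n + 4.
Matching the n-coefficient: p = -3p + 4 ⇒ p = 1.
Matching constants: q = 3p - 3q + 4 ⇒ q = \frac{7}{4}.
General: s(n) = A·(-3)^n + n + \frac{7}{4}.
Apply s(0) = -7: A + \frac{7}{4} = -7 ⇒ A = - \frac{35}{4}.
So s(n) = - \frac{35 \left(-3\right)^{n}}{4} + n + \frac{7}{4}.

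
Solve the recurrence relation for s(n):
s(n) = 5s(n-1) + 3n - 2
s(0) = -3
First-order linear with linear forcing.
Homogeneous solution: s_h(n) = A·(5)^n.
Try particular s_p(n) = pn + q. Substituting:
  pn + q = 5(p(n-1) + q) + 3n - 2.
Matching the n-coefficient: p = 5p + 3 ⇒ p = - \frac{3}{4}.
Matching constants: q = -5p + 5q - 2 ⇒ q = - \frac{7}{16}.
General: s(n) = A·(5)^n - \frac{3 n}{4} - \frac{7}{16}.
Apply s(0) = -3: A - \frac{7}{16} = -3 ⇒ A = - \frac{41}{16}.
So s(n) = - \frac{41 \cdot 5^{n}}{16} - \frac{3 n}{4} - \frac{7}{16}.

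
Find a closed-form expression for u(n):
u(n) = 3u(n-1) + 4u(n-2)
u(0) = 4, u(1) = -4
Characteristic equation: x² - 3x - 4 = 0, which factors as (x - (4))(x - (-1)) = 0.
Roots r₁ = 4, r₂ = -1 (distinct).
General solution: u(n) = A·(4)^n + B·(-1)^n.
From u(0) = 4: A + B = 4.
From u(1) = -4: 4A - B = -4.
Solving: A = 0, B = 4.
So u(n) = 4 \left(-1\right)^{n}.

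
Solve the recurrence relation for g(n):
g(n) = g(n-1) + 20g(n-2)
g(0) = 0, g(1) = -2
Characteristic equation: x² - x - 20 = 0, which factors as (x - (5))(x - (-4)) = 0.
Roots r₁ = 5, r₂ = -4 (distinct).
General solution: g(n) = A·(5)^n + B·(-4)^n.
From g(0) = 0: A + B = 0.
From g(1) = -2: 5A - 4B = -2.
Solving: A = - \frac{2}{9}, B = \frac{2}{9}.
So g(n) = \frac{2 \left(-4\right)^{n}}{9} - \frac{2 \cdot 5^{n}}{9}.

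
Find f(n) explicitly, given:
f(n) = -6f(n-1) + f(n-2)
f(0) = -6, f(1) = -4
Characteristic equation: x² + 6x - 1 = 0.
Discriminant Δ = (-6)² + 4·(1) = 40.
Roots r₁,₂ = (-6 ± √40)/2, so r₁ = -3 + \sqrt{10}, r₂ = - \sqrt{10} - 3.
General solution: f(n) = A·r₁^n + B·r₂^n.
From the initial conditions, A + B = -6 and r₁A + r₂B = -4.
Since r₁ - r₂ = √40: A = (-4 - (-6)r₂)/√40 = - \frac{11 \sqrt{10}}{10} - 3, and B = -6 - A = -3 + \frac{11 \sqrt{10}}{10}.
So f(n) = \left(- \frac{11 \sqrt{10}}{10} - 3\right)\left(-3 + \sqrt{10}\right)^n + \left(-3 + \frac{11 \sqrt{10}}{10}\right)\left(- \sqrt{10} - 3\right)^n.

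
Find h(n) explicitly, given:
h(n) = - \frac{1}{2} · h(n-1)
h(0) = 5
Pure geometric recurrence with ratio - \frac{1}{2}.
By induction h(n) = h(0) · (- \frac{1}{2})^n = 5 \left(- \frac{1}{2}\right)^{n}.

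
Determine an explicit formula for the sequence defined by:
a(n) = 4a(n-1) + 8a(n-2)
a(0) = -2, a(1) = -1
Characteristic equation: x² - 4x - 8 = 0.
Discriminant Δ = (4)² + 4·(8) = 48.
Roots r₁,₂ = (4 ± √48)/2, so r₁ = 2 + 2 \sqrt{3}, r₂ = 2 - 2 \sqrt{3}.
General solution: a(n) = A·r₁^n + B·r₂^n.
From the initial conditions, A + B = -2 and r₁A + r₂B = -1.
Since r₁ - r₂ = √48: A = (-1 - (-2)r₂)/√48 = -1 + \frac{\sqrt{3}}{4}, and B = -2 - A = -1 - \frac{\sqrt{3}}{4}.
So a(n) = \left(-1 + \frac{\sqrt{3}}{4}\right)\left(2 + 2 \sqrt{3}\right)^n + \left(-1 - \frac{\sqrt{3}}{4}\right)\left(2 - 2 \sqrt{3}\right)^n.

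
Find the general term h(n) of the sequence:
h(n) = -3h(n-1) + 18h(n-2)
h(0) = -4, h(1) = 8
Characteristic equation: x² + 3x - 18 = 0, which factors as (x - (3))(x - (-6)) = 0.
Roots r₁ = 3, r₂ = -6 (distinct).
General solution: h(n) = A·(3)^n + B·(-6)^n.
From h(0) = -4: A + B = -4.
From h(1) = 8: 3A - 6B = 8.
Solving: A = - \frac{16}{9}, B = - \frac{20}{9}.
So h(n) = - \frac{20 \left(-6\right)^{n}}{9} - \frac{16 \cdot 3^{n}}{9}.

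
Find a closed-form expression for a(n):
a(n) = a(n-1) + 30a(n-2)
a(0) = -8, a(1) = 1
Characteristic equation: x² - x - 30 = 0, which factors as (x - (-5))(x - (6)) = 0.
Roots r₁ = -5, r₂ = 6 (distinct).
General solution: a(n) = A·(-5)^n + B·(6)^n.
From a(0) = -8: A + B = -8.
From a(1) = 1: -5A + 6B = 1.
Solving: A = - \frac{49}{11}, B = - \frac{39}{11}.
So a(n) = - \frac{49 \left(-5\right)^{n}}{11} - \frac{39 \cdot 6^{n}}{11}.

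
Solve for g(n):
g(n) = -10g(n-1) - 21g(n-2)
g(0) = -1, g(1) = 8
Characteristic equation: x² + 10x + 21 = 0, which factors as (x - (-3))(x - (-7)) = 0.
Roots r₁ = -3, r₂ = -7 (distinct).
General solution: g(n) = A·(-3)^n + B·(-7)^n.
From g(0) = -1: A + B = -1.
From g(1) = 8: -3A - 7B = 8.
Solving: A = \frac{1}{4}, B = - \frac{5}{4}.
So g(n) = \frac{\left(-3\right)^{n}}{4} - \frac{5 \left(-7\right)^{n}}{4}.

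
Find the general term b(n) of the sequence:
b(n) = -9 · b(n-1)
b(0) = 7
Pure geometric recurrence with ratio -9.
By induction b(n) = b(0) · (-9)^n = 7 \left(-9\right)^{n}.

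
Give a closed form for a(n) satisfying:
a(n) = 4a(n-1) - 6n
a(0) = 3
First-order linear with linear forcing.
Homogeneous solution: a_h(n) = A·(4)^n.
Try particular a_p(n) = pn + q. Substituting:
  pn + q = 4(p(n-1) + q) - 6n.
Matching the n-coefficient: p = 4p - 6 ⇒ p = 2.
Matching constants: q = -4p + 4q ⇒ q = \frac{8}{3}.
General: a(n) = A·(4)^n + 2 n + \frac{8}{3}.
Apply a(0) = 3: A + \frac{8}{3} = 3 ⇒ A = \frac{1}{3}.
So a(n) = \frac{4^{n}}{3} + 2 n + \frac{8}{3}.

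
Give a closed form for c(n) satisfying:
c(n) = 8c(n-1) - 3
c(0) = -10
First-order linear non-homogeneous.
Homogeneous solution: c_h(n) = A·(8)^n.
Try constant particular solution c_p = K: K = 8K - 3 ⇒ K = \frac{3}{7}.
General: c(n) = A·(8)^n + \frac{3}{7}.
Apply c(0) = -10: A + \frac{3}{7} = -10 ⇒ A = - \frac{73}{7}.
So c(n) = \frac{3}{7} - \frac{73 \cdot 8^{n}}{7}.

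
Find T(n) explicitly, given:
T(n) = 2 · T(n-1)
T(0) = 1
Pure geometric recurrence with ratio 2.
By induction T(n) = T(0) · (2)^n = 2^{n}.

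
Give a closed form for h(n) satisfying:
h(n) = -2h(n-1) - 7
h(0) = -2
First-order linear non-homogeneous.
Homogeneous solution: h_h(n) = A·(-2)^n.
Try constant particular solution h_p = K: K = -2K - 7 ⇒ K = - \frac{7}{3}.
General: h(n) = A·(-2)^n - \frac{7}{3}.
Apply h(0) = -2: A - \frac{7}{3} = -2 ⇒ A = \frac{1}{3}.
So h(n) = \frac{\left(-2\right)^{n}}{3} - \frac{7}{3}.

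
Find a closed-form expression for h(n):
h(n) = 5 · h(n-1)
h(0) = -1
Pure geometric recurrence with ratio 5.
By induction h(n) = h(0) · (5)^n = - 5^{n}.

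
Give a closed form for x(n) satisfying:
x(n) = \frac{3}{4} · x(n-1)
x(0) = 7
Pure geometric recurrence with ratio \frac{3}{4}.
By induction x(n) = x(0) · (\frac{3}{4})^n = 7 \left(\frac{3}{4}\right)^{n}.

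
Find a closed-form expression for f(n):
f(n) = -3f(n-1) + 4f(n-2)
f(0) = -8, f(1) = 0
Characteristic equation: x² + 3x - 4 = 0, which factors as (x - (1))(x - (-4)) = 0.
Roots r₁ = 1, r₂ = -4 (distinct).
General solution: f(n) = A·(1)^n + B·(-4)^n.
From f(0) = -8: A + B = -8.
From f(1) = 0: A - 4B = 0.
Solving: A = - \frac{32}{5}, B = - \frac{8}{5}.
So f(n) = - \frac{8 \left(-4\right)^{n}}{5} - \frac{32}{5}.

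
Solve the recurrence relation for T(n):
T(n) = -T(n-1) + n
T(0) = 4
First-order linear with linear forcing.
Homogeneous solution: T_h(n) = A·(-1)^n.
Try particular T_p(n) = pn + q. Substituting:
  pn + q = -(p(n-1) + q) + n.
Matching the n-coefficient: p = -p + 1 ⇒ p = \frac{1}{2}.
Matching constants: q = p - q ⇒ q = \frac{1}{4}.
General: T(n) = A·(-1)^n + \frac{n}{2} + \frac{1}{4}.
Apply T(0) = 4: A + \frac{1}{4} = 4 ⇒ A = \frac{15}{4}.
So T(n) = \frac{15 \left(-1\right)^{n}}{4} + \frac{n}{2} + \frac{1}{4}.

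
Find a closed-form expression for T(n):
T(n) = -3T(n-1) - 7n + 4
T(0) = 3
First-order linear with linear forcing.
Homogeneous solution: T_h(n) = A·(-3)^n.
Try particular T_p(n) = pn + q. Substituting:
  pn + q = -3(p(n-1) + q) - 7n + 4.
Matching the n-coefficient: p = -3p - 7 ⇒ p = - \frac{7}{4}.
Matching constants: q = 3p - 3q + 4 ⇒ q = - \frac{5}{16}.
General: T(n) = A·(-3)^n - \frac{7 n}{4} - \frac{5}{16}.
Apply T(0) = 3: A - \frac{5}{16} = 3 ⇒ A = \frac{53}{16}.
So T(n) = \frac{53 \left(-3\right)^{n}}{16} - \frac{7 n}{4} - \frac{5}{16}.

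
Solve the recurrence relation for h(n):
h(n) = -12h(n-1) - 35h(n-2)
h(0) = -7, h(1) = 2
Characteristic equation: x² + 12x + 35 = 0, which factors as (x - (-7))(x - (-5)) = 0.
Roots r₁ = -7, r₂ = -5 (distinct).
General solution: h(n) = A·(-7)^n + B·(-5)^n.
From h(0) = -7: A + B = -7.
From h(1) = 2: -7A - 5B = 2.
Solving: A = \frac{33}{2}, B = - \frac{47}{2}.
So h(n) = - \frac{47 \left(-5\right)^{n}}{2} + \frac{33 \left(-7\right)^{n}}{2}.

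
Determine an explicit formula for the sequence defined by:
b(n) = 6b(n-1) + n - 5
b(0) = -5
First-order linear with linear forcing.
Homogeneous solution: b_h(n) = A·(6)^n.
Try particular b_p(n) = pn + q. Substituting:
  pn + q = 6(p(n-1) + q) + n - 5.
Matching the n-coefficient: p = 6p + 1 ⇒ p = - \frac{1}{5}.
Matching constants: q = -6p + 6q - 5 ⇒ q = \frac{19}{25}.
General: b(n) = A·(6)^n - \frac{n}{5} + \frac{19}{25}.
Apply b(0) = -5: A + \frac{19}{25} = -5 ⇒ A = - \frac{144}{25}.
So b(n) = - \frac{144 \cdot 6^{n}}{25} - \frac{n}{5} + \frac{19}{25}.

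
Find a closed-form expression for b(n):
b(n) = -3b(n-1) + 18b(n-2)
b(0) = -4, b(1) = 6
Characteristic equation: x² + 3x - 18 = 0, which factors as (x - (-6))(x - (3)) = 0.
Roots r₁ = -6, r₂ = 3 (distinct).
General solution: b(n) = A·(-6)^n + B·(3)^n.
From b(0) = -4: A + B = -4.
From b(1) = 6: -6A + 3B = 6.
Solving: A = -2, B = -2.
So b(n) = - 2 \left(-6\right)^{n} - 2 \cdot 3^{n}.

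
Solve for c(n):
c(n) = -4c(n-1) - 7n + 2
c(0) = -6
First-order linear with linear forcing.
Homogeneous solution: c_h(n) = A·(-4)^n.
Try particular c_p(n) = pn + q. Substituting:
  pn + q = -4(p(n-1) + q) - 7n + 2.
Matching the n-coefficient: p = -4p - 7 ⇒ p = - \frac{7}{5}.
Matching constants: q = 4p - 4q + 2 ⇒ q = - \frac{18}{25}.
General: c(n) = A·(-4)^n - \frac{7 n}{5} - \frac{18}{25}.
Apply c(0) = -6: A - \frac{18}{25} = -6 ⇒ A = - \frac{132}{25}.
So c(n) = - \frac{132 \left(-4\right)^{n}}{25} - \frac{7 n}{5} - \frac{18}{25}.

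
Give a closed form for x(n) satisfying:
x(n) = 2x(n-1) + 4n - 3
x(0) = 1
First-order linear with linear forcing.
Homogeneous solution: x_h(n) = A·(2)^n.
Try particular x_p(n) = pn + q. Substituting:
  pn + q = 2(p(n-1) + q) + 4n - 3.
Matching the n-coefficient: p = 2p + 4 ⇒ p = -4.
Matching constants: q = -2p + 2q - 3 ⇒ q = -5.
General: x(n) = A·(2)^n - 4 n - 5.
Apply x(0) = 1: A - 5 = 1 ⇒ A = 6.
So x(n) = 6 \cdot 2^{n} - 4 n - 5.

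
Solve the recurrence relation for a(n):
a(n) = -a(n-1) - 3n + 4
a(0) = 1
First-order linear with linear forcing.
Homogeneous solution: a_h(n) = A·(-1)^n.
Try particular a_p(n) = pn + q. Substituting:
  pn + q = -(p(n-1) + q) - 3n + 4.
Matching the n-coefficient: p = -p - 3 ⇒ p = - \frac{3}{2}.
Matching constants: q = p - q + 4 ⇒ q = \frac{5}{4}.
General: a(n) = A·(-1)^n - \frac{3 n}{2} + \frac{5}{4}.
Apply a(0) = 1: A + \frac{5}{4} = 1 ⇒ A = - \frac{1}{4}.
So a(n) = - \frac{\left(-1\right)^{n}}{4} - \frac{3 n}{2} + \frac{5}{4}.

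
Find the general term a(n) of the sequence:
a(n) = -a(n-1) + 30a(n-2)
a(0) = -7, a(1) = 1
Characteristic equation: x² + x - 30 = 0, which factors as (x - (5))(x - (-6)) = 0.
Roots r₁ = 5, r₂ = -6 (distinct).
General solution: a(n) = A·(5)^n + B·(-6)^n.
From a(0) = -7: A + B = -7.
From a(1) = 1: 5A - 6B = 1.
Solving: A = - \frac{41}{11}, B = - \frac{36}{11}.
So a(n) = - \frac{36 \left(-6\right)^{n}}{11} - \frac{41 \cdot 5^{n}}{11}.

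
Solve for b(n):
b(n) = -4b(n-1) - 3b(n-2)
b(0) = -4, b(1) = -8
Characteristic equation: x² + 4x + 3 = 0, which factors as (x - (-1))(x - (-3)) = 0.
Roots r₁ = -1, r₂ = -3 (distinct).
General solution: b(n) = A·(-1)^n + B·(-3)^n.
From b(0) = -4: A + B = -4.
From b(1) = -8: -A - 3B = -8.
Solving: A = -10, B = 6.
So b(n) = - 10 \left(-1\right)^{n} + 6 \left(-3\right)^{n}.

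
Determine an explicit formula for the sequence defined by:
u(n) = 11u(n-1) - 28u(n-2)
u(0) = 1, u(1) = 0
Characteristic equation: x² - 11x + 28 = 0, which factors as (x - (7))(x - (4)) = 0.
Roots r₁ = 7, r₂ = 4 (distinct).
General solution: u(n) = A·(7)^n + B·(4)^n.
From u(0) = 1: A + B = 1.
From u(1) = 0: 7A + 4B = 0.
Solving: A = - \frac{4}{3}, B = \frac{7}{3}.
So u(n) = \frac{7 \cdot 4^{n}}{3} - \frac{4 \cdot 7^{n}}{3}.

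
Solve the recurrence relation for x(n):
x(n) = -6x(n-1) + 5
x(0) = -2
First-order linear non-homogeneous.
Homogeneous solution: x_h(n) = A·(-6)^n.
Try constant particular solution x_p = K: K = -6K + 5 ⇒ K = \frac{5}{7}.
General: x(n) = A·(-6)^n + \frac{5}{7}.
Apply x(0) = -2: A + \frac{5}{7} = -2 ⇒ A = - \frac{19}{7}.
So x(n) = \frac{5}{7} - \frac{19 \left(-6\right)^{n}}{7}.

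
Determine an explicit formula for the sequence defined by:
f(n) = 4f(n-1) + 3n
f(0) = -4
First-order linear with linear forcing.
Homogeneous solution: f_h(n) = A·(4)^n.
Try particular f_p(n) = pn + q. Substituting:
  pn + q = 4(p(n-1) + q) + 3n.
Matching the n-coefficient: p = 4p + 3 ⇒ p = -1.
Matching constants: q = -4p + 4q ⇒ q = - \frac{4}{3}.
General: f(n) = A·(4)^n - n - \frac{4}{3}.
Apply f(0) = -4: A - \frac{4}{3} = -4 ⇒ A = - \frac{8}{3}.
So f(n) = - \frac{8 \cdot 4^{n}}{3} - n - \frac{4}{3}.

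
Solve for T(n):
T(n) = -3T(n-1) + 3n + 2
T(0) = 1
First-order linear with linear forcing.
Homogeneous solution: T_h(n) = A·(-3)^n.
Try particular T_p(n) = pn + q. Substituting:
  pn + q = -3(p(n-1) + q) + 3n + 2.
Matching the n-coefficient: p = -3p + 3 ⇒ p = \frac{3}{4}.
Matching constants: q = 3p - 3q + 2 ⇒ q = \frac{17}{16}.
General: T(n) = A·(-3)^n + \frac{3 n}{4} + \frac{17}{16}.
Apply T(0) = 1: A + \frac{17}{16} = 1 ⇒ A = - \frac{1}{16}.
So T(n) = - \frac{\left(-3\right)^{n}}{16} + \frac{3 n}{4} + \frac{17}{16}.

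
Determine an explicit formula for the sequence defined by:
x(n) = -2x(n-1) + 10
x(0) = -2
First-order linear non-homogeneous.
Homogeneous solution: x_h(n) = A·(-2)^n.
Try constant particular solution x_p = K: K = -2K + 10 ⇒ K = \frac{10}{3}.
General: x(n) = A·(-2)^n + \frac{10}{3}.
Apply x(0) = -2: A + \frac{10}{3} = -2 ⇒ A = - \frac{16}{3}.
So x(n) = \frac{10}{3} - \frac{16 \left(-2\right)^{n}}{3}.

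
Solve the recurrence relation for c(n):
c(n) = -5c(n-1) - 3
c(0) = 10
First-order linear non-homogeneous.
Homogeneous solution: c_h(n) = A·(-5)^n.
Try constant particular solution c_p = K: K = -5K - 3 ⇒ K = - \frac{1}{2}.
General: c(n) = A·(-5)^n - \frac{1}{2}.
Apply c(0) = 10: A - \frac{1}{2} = 10 ⇒ A = \frac{21}{2}.
So c(n) = \frac{21 \left(-5\right)^{n}}{2} - \frac{1}{2}.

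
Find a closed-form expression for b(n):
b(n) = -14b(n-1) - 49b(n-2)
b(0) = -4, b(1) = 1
Characteristic equation: x² + 14x + 49 = 0, which is (x - (-7))².
Repeated root r = -7.
General solution: b(n) = (A + Bn)·(-7)^n.
From b(0) = -4: A = -4.
From b(1) = 1: (A + B)·(-7) = 1 ⇒ B = \frac{27}{7}.
So b(n) = \left(\frac{27 n}{7} - 4\right) \cdot (-7)^n.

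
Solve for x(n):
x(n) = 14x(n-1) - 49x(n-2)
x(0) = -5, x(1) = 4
Characteristic equation: x² - 14x + 49 = 0, which is (x - (7))².
Repeated root r = 7.
General solution: x(n) = (A + Bn)·(7)^n.
From x(0) = -5: A = -5.
From x(1) = 4: (A + B)·(7) = 4 ⇒ B = \frac{39}{7}.
So x(n) = \left(\frac{39 n}{7} - 5\right) \cdot (7)^n.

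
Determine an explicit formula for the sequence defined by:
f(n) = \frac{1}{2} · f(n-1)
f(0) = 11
Pure geometric recurrence with ratio \frac{1}{2}.
By induction f(n) = f(0) · (\frac{1}{2})^n = 11 \cdot 2^{- n}.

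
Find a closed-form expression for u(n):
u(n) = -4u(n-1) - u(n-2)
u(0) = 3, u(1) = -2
Characteristic equation: x² + 4x + 1 = 0.
Discriminant Δ = (-4)² + 4·(-1) = 12.
Roots r₁,₂ = (-4 ± √12)/2, so r₁ = -2 + \sqrt{3}, r₂ = -2 - \sqrt{3}.
General solution: u(n) = A·r₁^n + B·r₂^n.
From the initial conditions, A + B = 3 and r₁A + r₂B = -2.
Since r₁ - r₂ = √12: A = (-2 - (3)r₂)/√12 = \frac{2 \sqrt{3}}{3} + \frac{3}{2}, and B = 3 - A = \frac{3}{2} - \frac{2 \sqrt{3}}{3}.
So u(n) = \left(\frac{2 \sqrt{3}}{3} + \frac{3}{2}\right)\left(-2 + \sqrt{3}\right)^n + \left(\frac{3}{2} - \frac{2 \sqrt{3}}{3}\right)\left(-2 - \sqrt{3}\right)^n.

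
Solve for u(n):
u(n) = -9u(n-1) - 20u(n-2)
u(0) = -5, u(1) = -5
Characteristic equation: x² + 9x + 20 = 0, which factors as (x - (-4))(x - (-5)) = 0.
Roots r₁ = -4, r₂ = -5 (distinct).
General solution: u(n) = A·(-4)^n + B·(-5)^n.
From u(0) = -5: A + B = -5.
From u(1) = -5: -4A - 5B = -5.
Solving: A = -30, B = 25.
So u(n) = - 30 \left(-4\right)^{n} + 25 \left(-5\right)^{n}.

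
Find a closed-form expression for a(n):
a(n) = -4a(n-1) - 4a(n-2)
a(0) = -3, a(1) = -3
Characteristic equation: x² + 4x + 4 = 0, which is (x - (-2))².
Repeated root r = -2.
General solution: a(n) = (A + Bn)·(-2)^n.
From a(0) = -3: A = -3.
From a(1) = -3: (A + B)·(-2) = -3 ⇒ B = \frac{9}{2}.
So a(n) = \left(\frac{9 n}{2} - 3\right) \cdot (-2)^n.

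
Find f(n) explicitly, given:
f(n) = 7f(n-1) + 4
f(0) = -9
First-order linear non-homogeneous.
Homogeneous solution: f_h(n) = A·(7)^n.
Try constant particular solution f_p = K: K = 7K + 4 ⇒ K = - \frac{2}{3}.
General: f(n) = A·(7)^n - \frac{2}{3}.
Apply f(0) = -9: A - \frac{2}{3} = -9 ⇒ A = - \frac{25}{3}.
So f(n) = - \frac{25 \cdot 7^{n}}{3} - \frac{2}{3}.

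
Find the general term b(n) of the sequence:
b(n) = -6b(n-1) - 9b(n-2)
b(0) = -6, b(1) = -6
Characteristic equation: x² + 6x + 9 = 0, which is (x - (-3))².
Repeated root r = -3.
General solution: b(n) = (A + Bn)·(-3)^n.
From b(0) = -6: A = -6.
From b(1) = -6: (A + B)·(-3) = -6 ⇒ B = 8.
So b(n) = \left(8 n - 6\right) \cdot (-3)^n.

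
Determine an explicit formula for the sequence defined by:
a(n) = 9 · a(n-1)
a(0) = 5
Pure geometric recurrence with ratio 9.
By induction a(n) = a(0) · (9)^n = 5 \cdot 9^{n}.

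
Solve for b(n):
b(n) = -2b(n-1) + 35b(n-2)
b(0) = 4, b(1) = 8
Characteristic equation: x² + 2x - 35 = 0, which factors as (x - (-7))(x - (5)) = 0.
Roots r₁ = -7, r₂ = 5 (distinct).
General solution: b(n) = A·(-7)^n + B·(5)^n.
From b(0) = 4: A + B = 4.
From b(1) = 8: -7A + 5B = 8.
Solving: A = 1, B = 3.
So b(n) = \left(-7\right)^{n} + 3 \cdot 5^{n}.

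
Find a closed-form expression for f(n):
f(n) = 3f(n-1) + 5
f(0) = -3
First-order linear non-homogeneous.
Homogeneous solution: f_h(n) = A·(3)^n.
Try constant particular solution f_p = K: K = 3K + 5 ⇒ K = - \frac{5}{2}.
General: f(n) = A·(3)^n - \frac{5}{2}.
Apply f(0) = -3: A - \frac{5}{2} = -3 ⇒ A = - \frac{1}{2}.
So f(n) = - \frac{3^{n}}{2} - \frac{5}{2}.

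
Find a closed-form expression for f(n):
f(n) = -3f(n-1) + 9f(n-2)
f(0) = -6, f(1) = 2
Characteristic equation: x² + 3x - 9 = 0.
Discriminant Δ = (-3)² + 4·(9) = 45.
Roots r₁,₂ = (-3 ± √45)/2, so r₁ = - \frac{3}{2} + \frac{3 \sqrt{5}}{2}, r₂ = - \frac{3 \sqrt{5}}{2} - \frac{3}{2}.
General solution: f(n) = A·r₁^n + B·r₂^n.
From the initial conditions, A + B = -6 and r₁A + r₂B = 2.
Since r₁ - r₂ = √45: A = (2 - (-6)r₂)/√45 = -3 - \frac{7 \sqrt{5}}{15}, and B = -6 - A = -3 + \frac{7 \sqrt{5}}{15}.
So f(n) = \left(-3 - \frac{7 \sqrt{5}}{15}\right)\left(- \frac{3}{2} + \frac{3 \sqrt{5}}{2}\right)^n + \left(-3 + \frac{7 \sqrt{5}}{15}\right)\left(- \frac{3 \sqrt{5}}{2} - \frac{3}{2}\right)^n.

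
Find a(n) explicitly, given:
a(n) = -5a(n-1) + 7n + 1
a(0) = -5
First-order linear with linear forcing.
Homogeneous solution: a_h(n) = A·(-5)^n.
Try particular a_p(n) = pn + q. Substituting:
  pn + q = -5(p(n-1) + q) + 7n + 1.
Matching the n-coefficient: p = -5p + 7 ⇒ p = \frac{7}{6}.
Matching constants: q = 5p - 5q + 1 ⇒ q = \frac{41}{36}.
General: a(n) = A·(-5)^n + \frac{7 n}{6} + \frac{41}{36}.
Apply a(0) = -5: A + \frac{41}{36} = -5 ⇒ A = - \frac{221}{36}.
So a(n) = - \frac{221 \left(-5\right)^{n}}{36} + \frac{7 n}{6} + \frac{41}{36}.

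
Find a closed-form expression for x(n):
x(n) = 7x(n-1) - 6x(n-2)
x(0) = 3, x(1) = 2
Characteristic equation: x² - 7x + 6 = 0, which factors as (x - (1))(x - (6)) = 0.
Roots r₁ = 1, r₂ = 6 (distinct).
General solution: x(n) = A·(1)^n + B·(6)^n.
From x(0) = 3: A + B = 3.
From x(1) = 2: A + 6B = 2.
Solving: A = \frac{16}{5}, B = - \frac{1}{5}.
So x(n) = \frac{16}{5} - \frac{6^{n}}{5}.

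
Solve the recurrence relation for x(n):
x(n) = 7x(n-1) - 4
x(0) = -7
First-order linear non-homogeneous.
Homogeneous solution: x_h(n) = A·(7)^n.
Try constant particular solution x_p = K: K = 7K - 4 ⇒ K = \frac{2}{3}.
General: x(n) = A·(7)^n + \frac{2}{3}.
Apply x(0) = -7: A + \frac{2}{3} = -7 ⇒ A = - \frac{23}{3}.
So x(n) = \frac{2}{3} - \frac{23 \cdot 7^{n}}{3}.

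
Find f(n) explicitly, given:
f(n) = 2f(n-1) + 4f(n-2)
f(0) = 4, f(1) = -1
Characteristic equation: x² - 2x - 4 = 0.
Discriminant Δ = (2)² + 4·(4) = 20.
Roots r₁,₂ = (2 ± √20)/2, so r₁ = 1 + \sqrt{5}, r₂ = 1 - \sqrt{5}.
General solution: f(n) = A·r₁^n + B·r₂^n.
From the initial conditions, A + B = 4 and r₁A + r₂B = -1.
Since r₁ - r₂ = √20: A = (-1 - (4)r₂)/√20 = 2 - \frac{\sqrt{5}}{2}, and B = 4 - A = \frac{\sqrt{5}}{2} + 2.
So f(n) = \left(2 - \frac{\sqrt{5}}{2}\right)\left(1 + \sqrt{5}\right)^n + \left(\frac{\sqrt{5}}{2} + 2\right)\left(1 - \sqrt{5}\right)^n.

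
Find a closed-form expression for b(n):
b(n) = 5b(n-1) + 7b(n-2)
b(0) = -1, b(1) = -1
Characteristic equation: x² - 5x - 7 = 0.
Discriminant Δ = (5)² + 4·(7) = 53.
Roots r₁,₂ = (5 ± √53)/2, so r₁ = \frac{5}{2} + \frac{\sqrt{53}}{2}, r₂ = \frac{5}{2} - \frac{\sqrt{53}}{2}.
General solution: b(n) = A·r₁^n + B·r₂^n.
From the initial conditions, A + B = -1 and r₁A + r₂B = -1.
Since r₁ - r₂ = √53: A = (-1 - (-1)r₂)/√53 = - \frac{1}{2} + \frac{3 \sqrt{53}}{106}, and B = -1 - A = - \frac{1}{2} - \frac{3 \sqrt{53}}{106}.
So b(n) = \left(- \frac{1}{2} + \frac{3 \sqrt{53}}{106}\right)\left(\frac{5}{2} + \frac{\sqrt{53}}{2}\right)^n + \left(- \frac{1}{2} - \frac{3 \sqrt{53}}{106}\right)\left(\frac{5}{2} - \frac{\sqrt{53}}{2}\right)^n.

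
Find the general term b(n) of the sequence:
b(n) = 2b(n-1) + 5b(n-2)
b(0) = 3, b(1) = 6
Characteristic equation: x² - 2x - 5 = 0.
Discriminant Δ = (2)² + 4·(5) = 24.
Roots r₁,₂ = (2 ± √24)/2, so r₁ = 1 + \sqrt{6}, r₂ = 1 - \sqrt{6}.
General solution: b(n) = A·r₁^n + B·r₂^n.
From the initial conditions, A + B = 3 and r₁A + r₂B = 6.
Since r₁ - r₂ = √24: A = (6 - (3)r₂)/√24 = \frac{\sqrt{6}}{4} + \frac{3}{2}, and B = 3 - A = \frac{3}{2} - \frac{\sqrt{6}}{4}.
So b(n) = \left(\frac{\sqrt{6}}{4} + \frac{3}{2}\right)\left(1 + \sqrt{6}\right)^n + \left(\frac{3}{2} - \frac{\sqrt{6}}{4}\right)\left(1 - \sqrt{6}\right)^n.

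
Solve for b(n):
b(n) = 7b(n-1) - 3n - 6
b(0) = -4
First-order linear with linear forcing.
Homogeneous solution: b_h(n) = A·(7)^n.
Try particular b_p(n) = pn + q. Substituting:
  pn + q = 7(p(n-1) + q) - 3n - 6.
Matching the n-coefficient: p = 7p - 3 ⇒ p = \frac{1}{2}.
Matching constants: q = -7p + 7q - 6 ⇒ q = \frac{19}{12}.
General: b(n) = A·(7)^n + \frac{n}{2} + \frac{19}{12}.
Apply b(0) = -4: A + \frac{19}{12} = -4 ⇒ A = - \frac{67}{12}.
So b(n) = - \frac{67 \cdot 7^{n}}{12} + \frac{n}{2} + \frac{19}{12}.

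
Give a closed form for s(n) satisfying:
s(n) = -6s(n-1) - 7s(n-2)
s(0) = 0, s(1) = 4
Characteristic equation: x² + 6x + 7 = 0.
Discriminant Δ = (-6)² + 4·(-7) = 8.
Roots r₁,₂ = (-6 ± √8)/2, so r₁ = -3 + \sqrt{2}, r₂ = -3 - \sqrt{2}.
General solution: s(n) = A·r₁^n + B·r₂^n.
From the initial conditions, A + B = 0 and r₁A + r₂B = 4.
Since r₁ - r₂ = √8: A = (4 - (0)r₂)/√8 = \sqrt{2}, and B = 0 - A = - \sqrt{2}.
So s(n) = \left(\sqrt{2}\right)\left(-3 + \sqrt{2}\right)^n + \left(- \sqrt{2}\right)\left(-3 - \sqrt{2}\right)^n.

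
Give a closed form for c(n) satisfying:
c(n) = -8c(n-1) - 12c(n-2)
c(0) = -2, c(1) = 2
Characteristic equation: x² + 8x + 12 = 0, which factors as (x - (-2))(x - (-6)) = 0.
Roots r₁ = -2, r₂ = -6 (distinct).
General solution: c(n) = A·(-2)^n + B·(-6)^n.
From c(0) = -2: A + B = -2.
From c(1) = 2: -2A - 6B = 2.
Solving: A = - \frac{5}{2}, B = \frac{1}{2}.
So c(n) = - \frac{5 \left(-2\right)^{n}}{2} + \frac{\left(-6\right)^{n}}{2}.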